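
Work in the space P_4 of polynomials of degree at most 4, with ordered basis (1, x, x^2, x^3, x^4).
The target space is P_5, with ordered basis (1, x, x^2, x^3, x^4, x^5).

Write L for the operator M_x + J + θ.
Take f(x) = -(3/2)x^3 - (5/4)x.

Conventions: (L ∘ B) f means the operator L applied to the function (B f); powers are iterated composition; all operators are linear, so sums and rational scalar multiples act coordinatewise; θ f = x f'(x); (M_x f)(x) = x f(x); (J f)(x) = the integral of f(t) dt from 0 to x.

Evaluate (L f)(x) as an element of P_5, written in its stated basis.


M_x f = -(3/2)x^4 - (5/4)x^2
J f = -(3/8)x^4 - (5/8)x^2
θ f = -(9/2)x^3 - (5/4)x
(M_x + J + θ) f = -(15/8)x^4 - (9/2)x^3 - (15/8)x^2 - (5/4)x

the result is g(x) = -(15/8)x^4 - (9/2)x^3 - (15/8)x^2 - (5/4)x


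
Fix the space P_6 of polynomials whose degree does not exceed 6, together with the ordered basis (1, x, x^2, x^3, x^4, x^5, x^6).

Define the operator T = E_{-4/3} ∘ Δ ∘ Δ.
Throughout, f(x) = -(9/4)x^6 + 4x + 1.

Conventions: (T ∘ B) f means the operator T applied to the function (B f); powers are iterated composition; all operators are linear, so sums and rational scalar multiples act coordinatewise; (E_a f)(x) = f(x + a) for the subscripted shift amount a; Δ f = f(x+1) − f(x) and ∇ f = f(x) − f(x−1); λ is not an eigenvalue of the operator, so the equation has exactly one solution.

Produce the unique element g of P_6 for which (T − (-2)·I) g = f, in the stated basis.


write g with unknown coordinates in the stated basis and equate coefficients in (T − (-2)·I) g = f
solving from the highest basis element down gives g = -(9/8)x^6 + (135/8)x^4 - (45/2)x^3 - (585/8)x^2 + (493/4)x + 629/24
check: T g = -(135/4)x^4 + 45x^3 + (585/4)x^2 - (485/2)x - 617/12
so T g − (-2)·g = -(9/4)x^6 + 4x + 1 = f ✓

the result is g(x) = -(9/8)x^6 + (135/8)x^4 - (45/2)x^3 - (585/8)x^2 + (493/4)x + 629/24


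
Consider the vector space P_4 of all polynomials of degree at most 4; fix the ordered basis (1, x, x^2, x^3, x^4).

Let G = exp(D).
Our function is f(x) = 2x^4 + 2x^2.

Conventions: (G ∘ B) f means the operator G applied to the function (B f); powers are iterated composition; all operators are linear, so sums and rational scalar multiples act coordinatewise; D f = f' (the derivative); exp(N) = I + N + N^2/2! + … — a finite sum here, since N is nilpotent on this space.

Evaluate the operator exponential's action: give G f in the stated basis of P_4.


g(x) = 2x^4 + 8x^3 + 14x^2 + 12x + 4

order-1 term: 8x^3 + 4x
order-2 term: 12x^2 + 2
order-3 term: 8x
order-4 term: 2
the series for exp(D) f terminates at order 4
exp(D) f = 2x^4 + 8x^3 + 14x^2 + 12x + 4


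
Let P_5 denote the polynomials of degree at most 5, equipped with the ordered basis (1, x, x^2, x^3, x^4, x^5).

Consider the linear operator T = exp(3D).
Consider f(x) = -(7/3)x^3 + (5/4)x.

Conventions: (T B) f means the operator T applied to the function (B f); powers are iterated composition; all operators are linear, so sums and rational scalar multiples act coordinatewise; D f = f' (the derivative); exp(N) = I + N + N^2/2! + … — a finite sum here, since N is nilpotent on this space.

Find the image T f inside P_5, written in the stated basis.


the result is g(x) = -(7/3)x^3 - 21x^2 - (247/4)x - 237/4

order-1 term: -21x^2 + 15/4
order-2 term: -63x
order-3 term: -63
the series for exp(3D) f terminates at order 3
exp(3D) f = -(7/3)x^3 - 21x^2 - (247/4)x - 237/4


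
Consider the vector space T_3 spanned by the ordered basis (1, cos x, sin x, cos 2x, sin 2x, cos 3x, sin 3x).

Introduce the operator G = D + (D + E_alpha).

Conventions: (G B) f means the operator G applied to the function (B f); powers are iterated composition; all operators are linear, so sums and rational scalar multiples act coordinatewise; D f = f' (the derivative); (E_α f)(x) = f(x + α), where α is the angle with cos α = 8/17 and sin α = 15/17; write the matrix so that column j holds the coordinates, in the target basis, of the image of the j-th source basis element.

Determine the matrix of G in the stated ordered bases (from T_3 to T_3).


the matrix is [[1, 0, 0, 0, 0, 0, 0]; [0, 8/17, 49/17, 0, 0, 0, 0]; [0, -49/17, 8/17, 0, 0, 0, 0]; [0, 0, 0, -161/289, 1396/289, 0, 0]; [0, 0, 0, -1396/289, -161/289, 0, 0]; [0, 0, 0, 0, 0, -4888/4913, 28983/4913]; [0, 0, 0, 0, 0, -28983/4913, -4888/4913]] (rows listed top to bottom)

image of 1: 1
image of cos x: (8/17)cos x - (49/17)sin x
image of sin x: (49/17)cos x + (8/17)sin x
image of cos 2x: -(161/289)cos 2x - (1396/289)sin 2x
image of sin 2x: (1396/289)cos 2x - (161/289)sin 2x
image of cos 3x: -(4888/4913)cos 3x - (28983/4913)sin 3x
image of sin 3x: (28983/4913)cos 3x - (4888/4913)sin 3x
each image's coordinates form column j of the matrix


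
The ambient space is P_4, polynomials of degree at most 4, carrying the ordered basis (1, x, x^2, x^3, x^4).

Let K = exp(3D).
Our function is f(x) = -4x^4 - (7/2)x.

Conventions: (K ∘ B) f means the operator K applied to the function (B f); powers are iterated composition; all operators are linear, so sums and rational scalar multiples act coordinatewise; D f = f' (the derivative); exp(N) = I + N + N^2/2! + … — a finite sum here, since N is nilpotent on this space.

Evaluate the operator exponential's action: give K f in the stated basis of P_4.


order-1 term: -48x^3 - 21/2
order-2 term: -216x^2
order-3 term: -432x
order-4 term: -324
the series for exp(3D) f terminates at order 4
exp(3D) f = -4x^4 - 48x^3 - 216x^2 - (871/2)x - 669/2

the result is g(x) = -4x^4 - 48x^3 - 216x^2 - (871/2)x - 669/2


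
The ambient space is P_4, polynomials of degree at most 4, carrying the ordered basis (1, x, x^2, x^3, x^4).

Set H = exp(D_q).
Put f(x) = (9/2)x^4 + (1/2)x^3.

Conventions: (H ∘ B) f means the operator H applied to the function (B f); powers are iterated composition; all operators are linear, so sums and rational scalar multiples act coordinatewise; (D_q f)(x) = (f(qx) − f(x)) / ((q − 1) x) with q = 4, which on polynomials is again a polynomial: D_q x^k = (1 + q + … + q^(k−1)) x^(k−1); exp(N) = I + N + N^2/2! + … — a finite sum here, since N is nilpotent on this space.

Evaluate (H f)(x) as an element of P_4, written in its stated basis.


order-1 term: (765/2)x^3 + (21/2)x^2
order-2 term: (16065/4)x^2 + (105/4)x
order-3 term: (26775/4)x + 35/4
order-4 term: 26775/16
the series for exp(D_q) f terminates at order 4
exp(D_q) f = (9/2)x^4 + 383x^3 + (16107/4)x^2 + 6720x + 26915/16

the image equals g(x) = (9/2)x^4 + 383x^3 + (16107/4)x^2 + 6720x + 26915/16


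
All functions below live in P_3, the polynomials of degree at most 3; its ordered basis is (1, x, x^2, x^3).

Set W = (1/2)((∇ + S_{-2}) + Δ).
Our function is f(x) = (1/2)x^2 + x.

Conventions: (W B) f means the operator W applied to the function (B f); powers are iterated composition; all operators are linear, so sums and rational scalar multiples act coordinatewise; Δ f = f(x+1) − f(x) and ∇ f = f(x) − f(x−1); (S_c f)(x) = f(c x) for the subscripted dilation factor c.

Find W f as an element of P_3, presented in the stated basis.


∇ f = x + 1/2
S_{-2} f = 2x^2 - 2x
(∇ + S_{-2}) f = 2x^2 - x + 1/2
Δ f = x + 3/2
((∇ + S_{-2}) + Δ) f = 2x^2 + 2
((1/2)((∇ + S_{-2}) + Δ)) f = x^2 + 1

the result is g(x) = x^2 + 1


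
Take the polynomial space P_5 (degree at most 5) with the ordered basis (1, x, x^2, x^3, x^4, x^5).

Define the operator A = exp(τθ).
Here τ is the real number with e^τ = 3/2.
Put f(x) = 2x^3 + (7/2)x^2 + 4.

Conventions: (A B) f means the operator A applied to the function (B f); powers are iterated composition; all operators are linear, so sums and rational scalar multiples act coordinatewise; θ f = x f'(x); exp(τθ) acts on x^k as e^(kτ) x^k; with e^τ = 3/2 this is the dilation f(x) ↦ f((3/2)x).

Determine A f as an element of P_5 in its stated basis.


the result is g(x) = (27/4)x^3 + (63/8)x^2 + 4

exp(τθ) x^k = e^(kτ) x^k; with e^τ = 3/2 this sends x^k to (3/2)^k x^k
x^2 ↦ 9/4 x^2
x^3 ↦ 27/8 x^3
applying this coordinatewise to f: exp(τθ) f = (27/4)x^3 + (63/8)x^2 + 4


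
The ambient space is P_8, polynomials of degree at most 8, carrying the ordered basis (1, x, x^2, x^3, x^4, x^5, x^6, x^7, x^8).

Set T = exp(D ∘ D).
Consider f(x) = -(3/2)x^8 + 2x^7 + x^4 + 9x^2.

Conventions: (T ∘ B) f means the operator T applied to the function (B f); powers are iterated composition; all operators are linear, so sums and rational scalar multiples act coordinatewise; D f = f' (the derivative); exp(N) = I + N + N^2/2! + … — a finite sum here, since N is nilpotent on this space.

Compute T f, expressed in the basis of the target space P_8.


order-1 term: -84x^6 + 84x^5 + 12x^2 + 18
order-2 term: -1260x^4 + 840x^3 + 12
order-3 term: -5040x^2 + 1680x
order-4 term: -2520
the series for exp(D ∘ D) f terminates at order 4
exp(D ∘ D) f = -(3/2)x^8 + 2x^7 - 84x^6 + 84x^5 - 1259x^4 + 840x^3 - 5019x^2 + 1680x - 2490

the result is g(x) = -(3/2)x^8 + 2x^7 - 84x^6 + 84x^5 - 1259x^4 + 840x^3 - 5019x^2 + 1680x - 2490


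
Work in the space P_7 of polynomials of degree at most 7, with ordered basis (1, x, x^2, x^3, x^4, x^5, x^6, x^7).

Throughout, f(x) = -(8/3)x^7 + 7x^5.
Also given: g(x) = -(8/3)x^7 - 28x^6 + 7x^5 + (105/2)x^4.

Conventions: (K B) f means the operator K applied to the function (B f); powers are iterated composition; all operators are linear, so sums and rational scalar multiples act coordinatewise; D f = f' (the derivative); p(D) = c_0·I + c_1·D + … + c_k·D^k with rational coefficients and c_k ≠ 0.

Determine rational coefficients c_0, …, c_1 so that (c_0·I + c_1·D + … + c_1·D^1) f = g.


c_0 = 1, c_1 = 3/2

D^0 f = -(8/3)x^7 + 7x^5
D^1 f = -(56/3)x^6 + 35x^4
matching coefficients of g against c_0 f + c_1 Df + … from the top degree down determines the c_i
solution: c_0 = 1, c_1 = 3/2


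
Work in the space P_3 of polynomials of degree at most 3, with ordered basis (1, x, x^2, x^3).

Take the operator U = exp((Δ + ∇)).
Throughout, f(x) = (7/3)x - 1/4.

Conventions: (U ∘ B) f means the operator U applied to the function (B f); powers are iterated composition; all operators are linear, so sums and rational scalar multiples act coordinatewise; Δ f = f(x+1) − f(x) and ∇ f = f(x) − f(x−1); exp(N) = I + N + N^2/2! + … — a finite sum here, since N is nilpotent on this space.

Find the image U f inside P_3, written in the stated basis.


the image equals g(x) = (7/3)x + 53/12

order-1 term: 14/3
the series for exp((Δ + ∇)) f terminates at order 1
exp((Δ + ∇)) f = (7/3)x + 53/12


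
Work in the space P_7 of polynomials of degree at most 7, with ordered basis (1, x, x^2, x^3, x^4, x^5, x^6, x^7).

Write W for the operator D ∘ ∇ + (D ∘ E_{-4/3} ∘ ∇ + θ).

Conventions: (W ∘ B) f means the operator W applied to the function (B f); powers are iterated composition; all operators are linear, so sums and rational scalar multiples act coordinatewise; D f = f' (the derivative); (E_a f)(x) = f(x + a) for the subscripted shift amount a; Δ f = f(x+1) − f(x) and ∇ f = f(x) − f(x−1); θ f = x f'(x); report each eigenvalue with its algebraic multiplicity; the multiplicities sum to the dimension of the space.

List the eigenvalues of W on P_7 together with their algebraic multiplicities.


λ = 0 (multiplicity 1), λ = 1 (multiplicity 1), λ = 2 (multiplicity 1), λ = 3 (multiplicity 1), λ = 4 (multiplicity 1), λ = 5 (multiplicity 1), λ = 6 (multiplicity 1), λ = 7 (multiplicity 1)

image of 1: 0
image of x: x
image of x^2: 2x^2 + 4
image of x^3: 3x^3 + 12x - 14
image of x^4: 4x^4 + 24x^2 - 56x + 136/3
image of x^5: 5x^5 + 40x^3 - 140x^2 + (680/3)x - 3710/27
image of x^6: 6x^6 + 60x^4 - 280x^3 + 680x^2 - (7420/9)x + 10684/27
image of x^7: 7x^7 + 84x^5 - 490x^4 + (4760/3)x^3 - (25970/9)x^2 + (74788/27)x - 88886/81
the matrix is upper triangular; its diagonal is (0, 1, 2, 3, 4, 5, 6, 7)
for a triangular matrix the eigenvalues are the diagonal entries, with algebraic multiplicity their repetition count


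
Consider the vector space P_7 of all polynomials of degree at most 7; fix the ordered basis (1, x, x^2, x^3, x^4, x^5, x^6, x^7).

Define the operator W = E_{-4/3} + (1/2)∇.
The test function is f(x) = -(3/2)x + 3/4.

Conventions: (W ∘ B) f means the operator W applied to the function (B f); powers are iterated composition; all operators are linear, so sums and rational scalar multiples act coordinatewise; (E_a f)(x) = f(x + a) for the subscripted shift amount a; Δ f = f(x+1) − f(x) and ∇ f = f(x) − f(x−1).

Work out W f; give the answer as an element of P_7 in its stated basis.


the image equals g(x) = -(3/2)x + 2

E_{-4/3} f = -(3/2)x + 11/4
∇ f = -3/2
((1/2)∇) f = -3/4
(E_{-4/3} + (1/2)∇) f = -(3/2)x + 2


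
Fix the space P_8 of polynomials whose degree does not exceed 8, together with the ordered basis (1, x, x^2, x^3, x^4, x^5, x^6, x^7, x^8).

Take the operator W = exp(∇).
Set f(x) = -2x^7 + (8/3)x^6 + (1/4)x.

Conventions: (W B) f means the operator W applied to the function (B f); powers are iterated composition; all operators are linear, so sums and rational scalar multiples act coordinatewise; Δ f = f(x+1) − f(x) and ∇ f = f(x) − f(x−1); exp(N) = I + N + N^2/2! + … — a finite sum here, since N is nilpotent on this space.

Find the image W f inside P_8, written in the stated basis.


the image equals g(x) = -2x^7 - (34/3)x^6 + 16x^5 + 70x^4 - (370/3)x^3 - 44x^2 + (633/4)x - 167/4

order-1 term: -14x^6 + 58x^5 - 110x^4 + (370/3)x^3 - 82x^2 + 30x - 53/12
order-2 term: -42x^5 + 250x^4 - 650x^3 + 910x^2 - 674x + 626/3
order-3 term: -70x^4 + (1420/3)x^3 - 1290x^2 + 1660x - 842
order-4 term: -70x^3 + 460x^2 - 1070x + 2620/3
order-5 term: -42x^2 + 226x - 320
order-6 term: -14x + 134/3
order-7 term: -2
the series for exp(∇) f terminates at order 7
exp(∇) f = -2x^7 - (34/3)x^6 + 16x^5 + 70x^4 - (370/3)x^3 - 44x^2 + (633/4)x - 167/4


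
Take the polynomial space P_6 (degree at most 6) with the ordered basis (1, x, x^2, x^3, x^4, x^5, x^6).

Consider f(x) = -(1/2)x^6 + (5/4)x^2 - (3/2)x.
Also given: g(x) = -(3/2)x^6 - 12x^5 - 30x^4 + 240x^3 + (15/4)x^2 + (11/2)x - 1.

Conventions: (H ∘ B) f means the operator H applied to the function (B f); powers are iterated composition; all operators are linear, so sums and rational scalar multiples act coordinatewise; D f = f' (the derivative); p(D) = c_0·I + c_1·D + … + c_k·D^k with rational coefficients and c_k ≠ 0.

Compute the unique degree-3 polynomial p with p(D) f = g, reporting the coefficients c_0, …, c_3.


D^0 f = -(1/2)x^6 + (5/4)x^2 - (3/2)x
D^1 f = -3x^5 + (5/2)x - 3/2
D^2 f = -15x^4 + 5/2
D^3 f = -60x^3
matching coefficients of g against c_0 f + c_1 Df + … from the top degree down determines the c_i
solution: c_0 = 3, c_1 = 4, c_2 = 2, c_3 = -4

c_0 = 3, c_1 = 4, c_2 = 2, c_3 = -4


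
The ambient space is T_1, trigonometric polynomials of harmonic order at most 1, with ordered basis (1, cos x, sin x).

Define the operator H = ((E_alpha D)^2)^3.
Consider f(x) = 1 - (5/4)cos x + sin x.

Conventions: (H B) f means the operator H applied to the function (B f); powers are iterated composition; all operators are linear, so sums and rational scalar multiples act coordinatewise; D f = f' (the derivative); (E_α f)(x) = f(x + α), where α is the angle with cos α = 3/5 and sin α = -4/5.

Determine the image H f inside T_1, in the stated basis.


the image equals g(x) = (17581/62500)cos x - (24623/15625)sin x

D f = cos x + (5/4)sin x
E_alpha D f = -(2/5)cos x + (31/20)sin x
D (E_alpha D) f = (31/20)cos x + (2/5)sin x
E_alpha D (E_alpha D) f = (61/100)cos x + (37/25)sin x
D (E_alpha D)^2 f = (37/25)cos x - (61/100)sin x
E_alpha D (E_alpha D)^2 f = (172/125)cos x + (409/500)sin x
D (E_alpha D) (E_alpha D)^2 f = (409/500)cos x - (172/125)sin x
E_alpha D (E_alpha D) (E_alpha D)^2 f = (3979/2500)cos x - (107/625)sin x
D (E_alpha D)^2 (E_alpha D)^2 f = -(107/625)cos x - (3979/2500)sin x
E_alpha D (E_alpha D)^2 (E_alpha D)^2 f = (3658/3125)cos x - (13649/12500)sin x
D (E_alpha D) (E_alpha D)^2 (E_alpha D)^2 f = -(13649/12500)cos x - (3658/3125)sin x
E_alpha D (E_alpha D) (E_alpha D)^2 (E_alpha D)^2 f = (17581/62500)cos x - (24623/15625)sin x


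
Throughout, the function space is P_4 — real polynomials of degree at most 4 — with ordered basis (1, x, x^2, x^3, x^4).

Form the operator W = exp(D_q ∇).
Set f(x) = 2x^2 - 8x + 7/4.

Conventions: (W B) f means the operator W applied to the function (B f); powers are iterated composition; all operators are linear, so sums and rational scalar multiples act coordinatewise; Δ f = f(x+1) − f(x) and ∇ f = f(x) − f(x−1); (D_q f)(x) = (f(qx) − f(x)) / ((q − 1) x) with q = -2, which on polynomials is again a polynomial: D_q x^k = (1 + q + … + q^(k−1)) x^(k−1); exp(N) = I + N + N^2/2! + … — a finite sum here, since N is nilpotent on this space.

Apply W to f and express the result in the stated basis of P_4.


order-1 term: 4
the series for exp(D_q ∇) f terminates at order 1
exp(D_q ∇) f = 2x^2 - 8x + 23/4

the result is g(x) = 2x^2 - 8x + 23/4


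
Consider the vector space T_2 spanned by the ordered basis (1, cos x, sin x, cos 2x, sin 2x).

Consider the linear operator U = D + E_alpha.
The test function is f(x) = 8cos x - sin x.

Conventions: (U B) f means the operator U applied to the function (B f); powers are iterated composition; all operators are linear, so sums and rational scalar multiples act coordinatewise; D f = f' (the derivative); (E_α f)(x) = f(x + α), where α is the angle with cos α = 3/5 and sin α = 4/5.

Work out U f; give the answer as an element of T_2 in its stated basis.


the result is g(x) = 3cos x - 15sin x

D f = -cos x - 8sin x
E_alpha f = 4cos x - 7sin x
(D + E_alpha) f = 3cos x - 15sin x


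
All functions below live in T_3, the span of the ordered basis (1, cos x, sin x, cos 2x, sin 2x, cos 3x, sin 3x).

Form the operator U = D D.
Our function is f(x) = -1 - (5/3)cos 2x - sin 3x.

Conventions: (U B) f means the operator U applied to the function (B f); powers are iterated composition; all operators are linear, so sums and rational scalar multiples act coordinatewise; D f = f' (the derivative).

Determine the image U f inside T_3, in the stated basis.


D f = (10/3)sin 2x - 3cos 3x
D D f = (20/3)cos 2x + 9sin 3x

g(x) = (20/3)cos 2x + 9sin 3x


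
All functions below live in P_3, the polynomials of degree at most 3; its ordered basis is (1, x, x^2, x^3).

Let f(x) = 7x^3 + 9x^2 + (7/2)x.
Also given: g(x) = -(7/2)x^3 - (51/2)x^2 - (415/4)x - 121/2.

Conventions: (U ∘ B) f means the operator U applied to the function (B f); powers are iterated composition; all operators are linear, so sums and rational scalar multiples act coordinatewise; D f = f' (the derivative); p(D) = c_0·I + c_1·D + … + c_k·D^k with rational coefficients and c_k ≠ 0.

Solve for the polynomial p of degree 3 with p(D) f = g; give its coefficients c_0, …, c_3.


D^0 f = 7x^3 + 9x^2 + (7/2)x
D^1 f = 21x^2 + 18x + 7/2
D^2 f = 42x + 18
D^3 f = 42
matching coefficients of g against c_0 f + c_1 Df + … from the top degree down determines the c_i
solution: c_0 = -1/2, c_1 = -1, c_2 = -2, c_3 = -1/2

c_0 = -1/2, c_1 = -1, c_2 = -2, c_3 = -1/2


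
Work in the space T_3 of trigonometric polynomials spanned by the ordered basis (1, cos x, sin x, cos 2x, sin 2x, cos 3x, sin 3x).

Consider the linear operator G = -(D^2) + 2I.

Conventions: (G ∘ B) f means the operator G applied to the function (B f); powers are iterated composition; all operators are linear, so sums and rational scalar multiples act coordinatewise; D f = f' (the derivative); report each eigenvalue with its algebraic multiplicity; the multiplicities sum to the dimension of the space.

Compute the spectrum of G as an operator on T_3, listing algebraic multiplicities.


image of 1: 2
image of cos x: 3cos x
image of sin x: 3sin x
image of cos 2x: 6cos 2x
image of sin 2x: 6sin 2x
image of cos 3x: 11cos 3x
image of sin 3x: 11sin 3x
the matrix is diagonal; its diagonal is (2, 3, 3, 6, 6, 11, 11)
for a triangular matrix the eigenvalues are the diagonal entries, with algebraic multiplicity their repetition count

λ = 2 (multiplicity 1), λ = 3 (multiplicity 2), λ = 6 (multiplicity 2), λ = 11 (multiplicity 2)


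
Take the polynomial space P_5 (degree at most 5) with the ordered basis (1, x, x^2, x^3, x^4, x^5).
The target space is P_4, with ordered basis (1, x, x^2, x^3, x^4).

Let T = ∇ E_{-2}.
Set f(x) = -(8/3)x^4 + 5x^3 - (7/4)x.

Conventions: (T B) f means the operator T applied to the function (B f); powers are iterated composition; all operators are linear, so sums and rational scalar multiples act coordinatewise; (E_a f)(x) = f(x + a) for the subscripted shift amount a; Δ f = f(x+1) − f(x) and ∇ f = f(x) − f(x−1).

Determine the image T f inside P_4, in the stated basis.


E_{-2} f = -(8/3)x^4 + (79/3)x^3 - 94x^2 + (1723/12)x - 475/6
∇ E_{-2} f = -(32/3)x^3 + 95x^2 - (833/3)x + 3199/12

the result is g(x) = -(32/3)x^3 + 95x^2 - (833/3)x + 3199/12


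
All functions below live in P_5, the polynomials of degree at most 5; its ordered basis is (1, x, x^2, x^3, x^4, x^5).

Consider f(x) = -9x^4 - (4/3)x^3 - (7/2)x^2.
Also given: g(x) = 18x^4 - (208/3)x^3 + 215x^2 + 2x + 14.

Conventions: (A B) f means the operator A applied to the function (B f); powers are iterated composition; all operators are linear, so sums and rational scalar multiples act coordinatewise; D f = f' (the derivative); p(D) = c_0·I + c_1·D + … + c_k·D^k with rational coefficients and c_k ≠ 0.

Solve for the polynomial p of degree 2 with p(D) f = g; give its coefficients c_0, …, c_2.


c_0 = -2, c_1 = 2, c_2 = -2

D^0 f = -9x^4 - (4/3)x^3 - (7/2)x^2
D^1 f = -36x^3 - 4x^2 - 7x
D^2 f = -108x^2 - 8x - 7
matching coefficients of g against c_0 f + c_1 Df + … from the top degree down determines the c_i
solution: c_0 = -2, c_1 = 2, c_2 = -2


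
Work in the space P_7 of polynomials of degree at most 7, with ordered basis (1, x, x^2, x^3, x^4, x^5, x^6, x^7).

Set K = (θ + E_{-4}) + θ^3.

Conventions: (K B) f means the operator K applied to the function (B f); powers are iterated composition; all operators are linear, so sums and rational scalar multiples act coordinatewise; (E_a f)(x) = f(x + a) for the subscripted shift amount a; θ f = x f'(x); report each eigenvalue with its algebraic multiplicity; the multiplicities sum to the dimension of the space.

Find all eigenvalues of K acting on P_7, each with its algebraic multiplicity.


image of 1: 1
image of x: 3x - 4
image of x^2: 11x^2 - 8x + 16
image of x^3: 31x^3 - 12x^2 + 48x - 64
image of x^4: 69x^4 - 16x^3 + 96x^2 - 256x + 256
image of x^5: 131x^5 - 20x^4 + 160x^3 - 640x^2 + 1280x - 1024
image of x^6: 223x^6 - 24x^5 + 240x^4 - 1280x^3 + 3840x^2 - 6144x + 4096
image of x^7: 351x^7 - 28x^6 + 336x^5 - 2240x^4 + 8960x^3 - 21504x^2 + 28672x - 16384
the matrix is upper triangular; its diagonal is (1, 3, 11, 31, 69, 131, 223, 351)
for a triangular matrix the eigenvalues are the diagonal entries, with algebraic multiplicity their repetition count

λ = 1 (multiplicity 1), λ = 3 (multiplicity 1), λ = 11 (multiplicity 1), λ = 31 (multiplicity 1), λ = 69 (multiplicity 1), λ = 131 (multiplicity 1), λ = 223 (multiplicity 1), λ = 351 (multiplicity 1)


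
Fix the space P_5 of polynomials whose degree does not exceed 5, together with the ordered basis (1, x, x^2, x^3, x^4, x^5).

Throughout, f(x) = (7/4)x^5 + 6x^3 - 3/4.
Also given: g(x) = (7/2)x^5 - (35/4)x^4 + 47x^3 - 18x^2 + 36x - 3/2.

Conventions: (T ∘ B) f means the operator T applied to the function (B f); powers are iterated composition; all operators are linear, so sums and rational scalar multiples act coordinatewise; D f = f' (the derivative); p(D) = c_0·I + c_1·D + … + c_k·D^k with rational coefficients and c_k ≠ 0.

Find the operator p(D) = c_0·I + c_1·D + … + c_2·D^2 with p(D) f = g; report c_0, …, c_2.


p(D) = 2·I − D + D^2, i.e. c_0 = 2, c_1 = -1, c_2 = 1

D^0 f = (7/4)x^5 + 6x^3 - 3/4
D^1 f = (35/4)x^4 + 18x^2
D^2 f = 35x^3 + 36x
matching coefficients of g against c_0 f + c_1 Df + … from the top degree down determines the c_i
solution: c_0 = 2, c_1 = -1, c_2 = 1


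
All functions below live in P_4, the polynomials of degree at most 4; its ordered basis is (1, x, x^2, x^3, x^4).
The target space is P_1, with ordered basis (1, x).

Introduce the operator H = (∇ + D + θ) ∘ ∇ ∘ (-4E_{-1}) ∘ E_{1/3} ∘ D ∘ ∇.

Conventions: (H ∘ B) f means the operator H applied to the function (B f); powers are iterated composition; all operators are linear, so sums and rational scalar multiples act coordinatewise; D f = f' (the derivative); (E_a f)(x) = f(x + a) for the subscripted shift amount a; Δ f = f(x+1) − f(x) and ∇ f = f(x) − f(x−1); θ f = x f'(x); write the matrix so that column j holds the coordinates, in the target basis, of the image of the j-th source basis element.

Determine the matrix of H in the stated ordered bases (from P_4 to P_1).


the matrix is [[0, 0, 0, 0, -192]; [0, 0, 0, 0, -96]] (rows listed top to bottom)

image of 1: 0
image of x: 0
image of x^2: 0
image of x^3: 0
image of x^4: -96x - 192
each image's coordinates form column j of the matrix


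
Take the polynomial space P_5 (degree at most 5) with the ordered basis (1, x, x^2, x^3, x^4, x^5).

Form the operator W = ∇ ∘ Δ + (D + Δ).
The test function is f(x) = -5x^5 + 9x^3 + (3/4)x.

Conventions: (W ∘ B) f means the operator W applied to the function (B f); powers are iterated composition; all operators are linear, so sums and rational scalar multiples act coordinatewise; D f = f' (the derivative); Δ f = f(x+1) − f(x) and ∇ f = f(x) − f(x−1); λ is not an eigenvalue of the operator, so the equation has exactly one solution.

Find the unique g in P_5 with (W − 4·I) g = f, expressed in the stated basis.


write g with unknown coordinates in the stated basis and equate coefficients in (W − 4·I) g = f
solving from the highest basis element down gives g = (5/4)x^5 + (25/8)x^4 + (107/8)x^3 + (149/4)x^2 + (2399/32)x + 4571/64
check: W g = (25/2)x^4 + (125/2)x^3 + 149x^2 + (2405/8)x + 4571/16
so W g − 4·g = -5x^5 + 9x^3 + (3/4)x = f ✓

the image equals g(x) = (5/4)x^5 + (25/8)x^4 + (107/8)x^3 + (149/4)x^2 + (2399/32)x + 4571/64


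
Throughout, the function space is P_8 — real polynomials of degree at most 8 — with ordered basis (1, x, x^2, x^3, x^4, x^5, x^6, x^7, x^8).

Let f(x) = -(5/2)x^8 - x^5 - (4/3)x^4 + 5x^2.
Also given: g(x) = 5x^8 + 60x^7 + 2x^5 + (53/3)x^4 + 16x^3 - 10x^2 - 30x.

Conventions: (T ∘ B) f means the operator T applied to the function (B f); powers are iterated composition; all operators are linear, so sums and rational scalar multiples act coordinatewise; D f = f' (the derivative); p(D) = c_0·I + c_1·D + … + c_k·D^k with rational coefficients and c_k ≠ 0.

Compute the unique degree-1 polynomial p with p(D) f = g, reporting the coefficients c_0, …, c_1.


D^0 f = -(5/2)x^8 - x^5 - (4/3)x^4 + 5x^2
D^1 f = -20x^7 - 5x^4 - (16/3)x^3 + 10x
matching coefficients of g against c_0 f + c_1 Df + … from the top degree down determines the c_i
solution: c_0 = -2, c_1 = -3

c_0 = -2, c_1 = -3


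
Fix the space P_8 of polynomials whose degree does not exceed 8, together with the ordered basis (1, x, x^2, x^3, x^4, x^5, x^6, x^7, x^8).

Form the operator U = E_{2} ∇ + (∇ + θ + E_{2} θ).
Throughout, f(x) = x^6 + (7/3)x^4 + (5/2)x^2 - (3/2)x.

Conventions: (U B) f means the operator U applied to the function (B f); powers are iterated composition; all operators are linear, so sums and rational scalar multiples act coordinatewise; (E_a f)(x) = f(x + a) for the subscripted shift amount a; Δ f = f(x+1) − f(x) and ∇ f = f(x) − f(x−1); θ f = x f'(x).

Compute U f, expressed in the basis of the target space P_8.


∇ f = 6x^5 - 15x^4 + (88/3)x^3 - 29x^2 + (61/3)x - 22/3
E_{2} ∇ f = 6x^5 + 45x^4 + (448/3)x^3 + 267x^2 + (769/3)x + 104
∇ f = 6x^5 - 15x^4 + (88/3)x^3 - 29x^2 + (61/3)x - 22/3
θ f = 6x^6 + (28/3)x^4 + 5x^2 - (3/2)x
θ f = 6x^6 + (28/3)x^4 + 5x^2 - (3/2)x
E_{2} θ f = 6x^6 + 72x^5 + (1108/3)x^4 + (3104/3)x^3 + 1669x^2 + (8815/6)x + 1651/3
(∇ + θ + E_{2} θ) f = 12x^6 + 78x^5 + (1091/3)x^4 + 1064x^3 + 1645x^2 + 1488x + 543
(E_{2} ∇ + (∇ + θ + E_{2} θ)) f = 12x^6 + 84x^5 + (1226/3)x^4 + (3640/3)x^3 + 1912x^2 + (5233/3)x + 647

the image equals g(x) = 12x^6 + 84x^5 + (1226/3)x^4 + (3640/3)x^3 + 1912x^2 + (5233/3)x + 647


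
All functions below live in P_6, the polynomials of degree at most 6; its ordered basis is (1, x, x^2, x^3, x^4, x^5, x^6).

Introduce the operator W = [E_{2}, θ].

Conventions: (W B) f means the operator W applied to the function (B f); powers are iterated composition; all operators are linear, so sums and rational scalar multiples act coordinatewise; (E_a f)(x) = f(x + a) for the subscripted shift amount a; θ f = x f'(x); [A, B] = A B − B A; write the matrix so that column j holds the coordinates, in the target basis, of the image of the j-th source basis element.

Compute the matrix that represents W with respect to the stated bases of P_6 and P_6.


the matrix is [[0, 2, 8, 24, 64, 160, 384]; [0, 0, 4, 24, 96, 320, 960]; [0, 0, 0, 6, 48, 240, 960]; [0, 0, 0, 0, 8, 80, 480]; [0, 0, 0, 0, 0, 10, 120]; [0, 0, 0, 0, 0, 0, 12]; [0, 0, 0, 0, 0, 0, 0]] (rows listed top to bottom)

image of 1: 0
image of x: 2
image of x^2: 4x + 8
image of x^3: 6x^2 + 24x + 24
image of x^4: 8x^3 + 48x^2 + 96x + 64
image of x^5: 10x^4 + 80x^3 + 240x^2 + 320x + 160
image of x^6: 12x^5 + 120x^4 + 480x^3 + 960x^2 + 960x + 384
each image's coordinates form column j of the matrix


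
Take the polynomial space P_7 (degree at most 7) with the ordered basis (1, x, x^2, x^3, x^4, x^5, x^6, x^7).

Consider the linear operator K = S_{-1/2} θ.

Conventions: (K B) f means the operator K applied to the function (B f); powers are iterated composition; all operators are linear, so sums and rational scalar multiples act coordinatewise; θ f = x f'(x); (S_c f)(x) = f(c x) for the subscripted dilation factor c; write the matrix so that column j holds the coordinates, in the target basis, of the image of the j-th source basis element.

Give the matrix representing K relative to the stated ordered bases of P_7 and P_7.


the matrix is [[0, 0, 0, 0, 0, 0, 0, 0]; [0, -1/2, 0, 0, 0, 0, 0, 0]; [0, 0, 1/2, 0, 0, 0, 0, 0]; [0, 0, 0, -3/8, 0, 0, 0, 0]; [0, 0, 0, 0, 1/4, 0, 0, 0]; [0, 0, 0, 0, 0, -5/32, 0, 0]; [0, 0, 0, 0, 0, 0, 3/32, 0]; [0, 0, 0, 0, 0, 0, 0, -7/128]] (rows listed top to bottom)

image of 1: 0
image of x: -(1/2)x
image of x^2: (1/2)x^2
image of x^3: -(3/8)x^3
image of x^4: (1/4)x^4
image of x^5: -(5/32)x^5
image of x^6: (3/32)x^6
image of x^7: -(7/128)x^7
each image's coordinates form column j of the matrix


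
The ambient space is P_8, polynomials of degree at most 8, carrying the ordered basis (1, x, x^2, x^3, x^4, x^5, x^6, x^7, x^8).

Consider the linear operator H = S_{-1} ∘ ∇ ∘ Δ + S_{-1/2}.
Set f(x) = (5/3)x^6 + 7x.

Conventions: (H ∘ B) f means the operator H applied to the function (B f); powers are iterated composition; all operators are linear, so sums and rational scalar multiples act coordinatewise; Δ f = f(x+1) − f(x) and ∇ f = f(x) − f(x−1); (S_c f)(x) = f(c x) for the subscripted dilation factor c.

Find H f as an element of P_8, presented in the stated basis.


the result is g(x) = (5/192)x^6 + 50x^4 + 50x^2 - (7/2)x + 10/3

Δ f = 10x^5 + 25x^4 + (100/3)x^3 + 25x^2 + 10x + 26/3
∇ Δ f = 50x^4 + 50x^2 + 10/3
S_{-1} ∇ Δ f = 50x^4 + 50x^2 + 10/3
S_{-1/2} f = (5/192)x^6 - (7/2)x
(S_{-1} ∘ ∇ ∘ Δ + S_{-1/2}) f = (5/192)x^6 + 50x^4 + 50x^2 - (7/2)x + 10/3


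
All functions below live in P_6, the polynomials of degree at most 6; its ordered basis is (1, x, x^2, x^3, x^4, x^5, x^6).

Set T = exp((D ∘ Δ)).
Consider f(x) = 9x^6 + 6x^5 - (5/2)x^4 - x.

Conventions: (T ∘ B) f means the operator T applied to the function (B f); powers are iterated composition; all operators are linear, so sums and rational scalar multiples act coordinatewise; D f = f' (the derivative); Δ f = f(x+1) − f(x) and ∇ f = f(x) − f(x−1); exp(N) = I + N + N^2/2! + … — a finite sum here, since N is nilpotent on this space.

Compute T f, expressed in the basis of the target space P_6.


order-1 term: 270x^4 + 660x^3 + 690x^2 + 360x + 74
order-2 term: 1620x^2 + 3600x + 2220
order-3 term: 1080
the series for exp((D ∘ Δ)) f terminates at order 3
exp((D ∘ Δ)) f = 9x^6 + 6x^5 + (535/2)x^4 + 660x^3 + 2310x^2 + 3959x + 3374

the image equals g(x) = 9x^6 + 6x^5 + (535/2)x^4 + 660x^3 + 2310x^2 + 3959x + 3374


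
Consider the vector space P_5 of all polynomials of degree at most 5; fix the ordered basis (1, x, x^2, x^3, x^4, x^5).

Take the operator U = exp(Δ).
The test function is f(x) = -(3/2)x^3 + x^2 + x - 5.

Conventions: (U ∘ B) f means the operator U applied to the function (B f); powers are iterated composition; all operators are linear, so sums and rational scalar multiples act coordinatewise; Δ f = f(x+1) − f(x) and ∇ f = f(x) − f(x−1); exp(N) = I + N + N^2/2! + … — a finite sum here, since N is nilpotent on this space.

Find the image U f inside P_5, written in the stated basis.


order-1 term: -(9/2)x^2 - (5/2)x + 1/2
order-2 term: -(9/2)x - 7/2
order-3 term: -3/2
the series for exp(Δ) f terminates at order 3
exp(Δ) f = -(3/2)x^3 - (7/2)x^2 - 6x - 19/2

the result is g(x) = -(3/2)x^3 - (7/2)x^2 - 6x - 19/2


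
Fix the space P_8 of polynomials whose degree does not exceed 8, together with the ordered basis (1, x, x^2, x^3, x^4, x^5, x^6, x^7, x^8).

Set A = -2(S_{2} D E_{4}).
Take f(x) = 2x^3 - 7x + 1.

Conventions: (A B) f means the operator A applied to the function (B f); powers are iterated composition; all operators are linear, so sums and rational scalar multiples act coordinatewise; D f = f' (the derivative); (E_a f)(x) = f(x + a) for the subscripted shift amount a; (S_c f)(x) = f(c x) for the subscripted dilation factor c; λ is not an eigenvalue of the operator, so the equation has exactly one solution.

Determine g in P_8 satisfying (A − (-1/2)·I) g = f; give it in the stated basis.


write g with unknown coordinates in the stated basis and equate coefficients in (A − (-1/2)·I) g = f
solving from the highest basis element down gives g = 4x^3 + 192x^2 + 3826x + 22218
check: A g = -96x^2 - 1920x - 11108
so A g − (-1/2)·g = 2x^3 - 7x + 1 = f ✓

g(x) = 4x^3 + 192x^2 + 3826x + 22218


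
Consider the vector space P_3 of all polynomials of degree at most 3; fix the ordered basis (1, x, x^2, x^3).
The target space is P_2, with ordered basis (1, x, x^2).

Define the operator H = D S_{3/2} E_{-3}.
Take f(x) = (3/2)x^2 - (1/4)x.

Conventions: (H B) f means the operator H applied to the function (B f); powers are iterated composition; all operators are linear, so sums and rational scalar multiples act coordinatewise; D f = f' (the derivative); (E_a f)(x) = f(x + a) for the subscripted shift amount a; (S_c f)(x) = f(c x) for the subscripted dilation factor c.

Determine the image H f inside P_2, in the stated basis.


E_{-3} f = (3/2)x^2 - (37/4)x + 57/4
S_{3/2} E_{-3} f = (27/8)x^2 - (111/8)x + 57/4
D S_{3/2} E_{-3} f = (27/4)x - 111/8

the result is g(x) = (27/4)x - 111/8


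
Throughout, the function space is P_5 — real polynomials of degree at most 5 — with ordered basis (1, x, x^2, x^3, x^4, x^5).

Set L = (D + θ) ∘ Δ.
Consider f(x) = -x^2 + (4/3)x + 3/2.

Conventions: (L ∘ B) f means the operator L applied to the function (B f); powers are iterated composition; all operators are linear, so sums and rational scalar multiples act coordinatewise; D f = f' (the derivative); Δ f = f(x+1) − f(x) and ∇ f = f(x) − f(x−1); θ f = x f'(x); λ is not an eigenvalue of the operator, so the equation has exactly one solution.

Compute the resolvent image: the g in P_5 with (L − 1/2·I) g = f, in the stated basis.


write g with unknown coordinates in the stated basis and equate coefficients in (L − 1/2·I) g = f
solving from the highest basis element down gives g = 2x^2 + (16/3)x + 5
check: L g = 4x + 4
so L g − 1/2·g = -x^2 + (4/3)x + 3/2 = f ✓

the result is g(x) = 2x^2 + (16/3)x + 5


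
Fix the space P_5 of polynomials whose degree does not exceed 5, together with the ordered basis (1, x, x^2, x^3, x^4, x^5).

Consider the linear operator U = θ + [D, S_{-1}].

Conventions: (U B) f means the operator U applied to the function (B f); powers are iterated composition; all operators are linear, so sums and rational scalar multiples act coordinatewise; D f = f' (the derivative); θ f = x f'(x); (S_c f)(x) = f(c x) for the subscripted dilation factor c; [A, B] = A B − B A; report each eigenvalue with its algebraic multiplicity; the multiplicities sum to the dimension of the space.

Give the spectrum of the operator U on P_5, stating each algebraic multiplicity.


image of 1: 0
image of x: x - 2
image of x^2: 2x^2 + 4x
image of x^3: 3x^3 - 6x^2
image of x^4: 4x^4 + 8x^3
image of x^5: 5x^5 - 10x^4
the matrix is upper triangular; its diagonal is (0, 1, 2, 3, 4, 5)
for a triangular matrix the eigenvalues are the diagonal entries, with algebraic multiplicity their repetition count

λ = 0 (multiplicity 1), λ = 1 (multiplicity 1), λ = 2 (multiplicity 1), λ = 3 (multiplicity 1), λ = 4 (multiplicity 1), λ = 5 (multiplicity 1)


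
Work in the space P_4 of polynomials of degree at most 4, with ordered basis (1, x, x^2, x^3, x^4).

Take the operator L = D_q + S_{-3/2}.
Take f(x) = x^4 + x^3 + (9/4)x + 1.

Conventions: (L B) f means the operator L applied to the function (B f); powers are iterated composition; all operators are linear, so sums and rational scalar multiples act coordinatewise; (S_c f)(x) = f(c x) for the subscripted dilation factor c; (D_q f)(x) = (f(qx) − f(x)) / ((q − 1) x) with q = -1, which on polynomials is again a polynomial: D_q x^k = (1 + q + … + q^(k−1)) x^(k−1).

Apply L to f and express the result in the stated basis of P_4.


g(x) = (81/16)x^4 - (27/8)x^3 + x^2 - (27/8)x + 13/4

D_q f = x^2 + 9/4
S_{-3/2} f = (81/16)x^4 - (27/8)x^3 - (27/8)x + 1
(D_q + S_{-3/2}) f = (81/16)x^4 - (27/8)x^3 + x^2 - (27/8)x + 13/4


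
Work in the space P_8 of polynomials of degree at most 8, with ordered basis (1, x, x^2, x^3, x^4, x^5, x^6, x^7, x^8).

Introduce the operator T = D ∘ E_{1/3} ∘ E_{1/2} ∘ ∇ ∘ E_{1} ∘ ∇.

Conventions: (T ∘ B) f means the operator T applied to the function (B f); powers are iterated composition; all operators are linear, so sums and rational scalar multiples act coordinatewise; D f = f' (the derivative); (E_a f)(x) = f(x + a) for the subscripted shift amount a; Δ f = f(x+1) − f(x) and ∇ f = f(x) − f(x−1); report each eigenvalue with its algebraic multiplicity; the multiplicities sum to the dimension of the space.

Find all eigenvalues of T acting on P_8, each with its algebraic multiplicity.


image of 1: 0
image of x: 0
image of x^2: 0
image of x^3: 6
image of x^4: 24x + 20
image of x^5: 60x^2 + 100x + 155/3
image of x^6: 120x^3 + 300x^2 + 310x + 1075/9
image of x^7: 210x^4 + 700x^3 + 1085x^2 + (7525/9)x + 56399/216
image of x^8: 336x^5 + 1400x^4 + (8680/3)x^3 + (30100/9)x^2 + (56399/27)x + 89495/162
the matrix is upper triangular; its diagonal is (0, 0, 0, 0, 0, 0, 0, 0, 0)
for a triangular matrix the eigenvalues are the diagonal entries, with algebraic multiplicity their repetition count

λ = 0 (multiplicity 9)


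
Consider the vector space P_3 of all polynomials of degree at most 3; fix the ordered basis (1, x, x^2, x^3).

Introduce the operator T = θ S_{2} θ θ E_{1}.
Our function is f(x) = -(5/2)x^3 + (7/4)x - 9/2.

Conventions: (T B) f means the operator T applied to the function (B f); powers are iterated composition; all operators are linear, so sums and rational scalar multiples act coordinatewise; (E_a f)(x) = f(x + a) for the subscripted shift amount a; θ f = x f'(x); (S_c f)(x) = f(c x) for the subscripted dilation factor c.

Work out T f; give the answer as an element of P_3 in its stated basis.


E_{1} f = -(5/2)x^3 - (15/2)x^2 - (23/4)x - 21/4
θ E_{1} f = -(15/2)x^3 - 15x^2 - (23/4)x
θ θ E_{1} f = -(45/2)x^3 - 30x^2 - (23/4)x
S_{2} (θ θ E_{1}) f = -180x^3 - 120x^2 - (23/2)x
θ S_{2} (θ θ E_{1}) f = -540x^3 - 240x^2 - (23/2)x

g(x) = -540x^3 - 240x^2 - (23/2)x
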